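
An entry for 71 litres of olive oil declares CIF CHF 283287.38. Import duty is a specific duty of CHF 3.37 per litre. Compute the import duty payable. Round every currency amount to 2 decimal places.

Import duty = 71 × 3.37 = 239.27

Import duty: CHF 239.27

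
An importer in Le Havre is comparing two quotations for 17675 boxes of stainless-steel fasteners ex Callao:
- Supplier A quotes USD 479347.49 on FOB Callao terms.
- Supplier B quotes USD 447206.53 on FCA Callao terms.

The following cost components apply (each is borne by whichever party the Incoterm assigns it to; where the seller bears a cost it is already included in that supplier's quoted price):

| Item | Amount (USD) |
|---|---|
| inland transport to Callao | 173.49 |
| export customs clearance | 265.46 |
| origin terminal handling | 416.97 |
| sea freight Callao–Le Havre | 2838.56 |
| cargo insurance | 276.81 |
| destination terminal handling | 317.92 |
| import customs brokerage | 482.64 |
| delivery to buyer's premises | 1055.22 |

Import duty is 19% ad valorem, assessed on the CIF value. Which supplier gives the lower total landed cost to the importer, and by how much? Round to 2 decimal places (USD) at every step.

Supplier B is cheaper by USD 37751.54

Supplier A (FOB):
CIF value = FOB price + freight + insurance = 479347.49 + 2838.56 + 276.81 = 482462.86
Import duty = 482462.86 × 19% = 91667.94
Buyer bears (A): 2838.56 + 276.81 + 317.92 + 482.64 + 1055.22 = 4971.15
Landed cost (A) = invoice 479347.49 + 4971.15 + duty 91667.94 = 575986.58
Supplier B (FCA):
CIF value = FCA price + origin terminal + freight + insurance = 447206.53 + 416.97 + 2838.56 + 276.81 = 450738.87
Import duty = 450738.87 × 19% = 85640.39
Buyer bears (B): 416.97 + 2838.56 + 276.81 + 317.92 + 482.64 + 1055.22 = 5388.12
Landed cost (B) = invoice 447206.53 + 5388.12 + duty 85640.39 = 538235.04
Difference = |575986.58 − 538235.04| = 37751.54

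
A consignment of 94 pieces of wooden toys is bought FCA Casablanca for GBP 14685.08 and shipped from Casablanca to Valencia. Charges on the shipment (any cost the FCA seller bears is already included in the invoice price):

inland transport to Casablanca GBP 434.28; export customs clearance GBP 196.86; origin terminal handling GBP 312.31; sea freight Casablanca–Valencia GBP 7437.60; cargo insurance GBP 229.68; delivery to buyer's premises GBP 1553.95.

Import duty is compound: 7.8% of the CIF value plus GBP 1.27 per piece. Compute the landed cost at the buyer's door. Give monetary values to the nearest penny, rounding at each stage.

Total landed cost: GBP 26105.84

FCA: the seller delivers export-cleared goods to the carrier; the buyer bears costs from that point.
Already in the invoice (seller's account under FCA): inland to port, export clearance — exclude.
CIF value = FCA price + origin terminal + freight + insurance = 14685.08 + 312.31 + 7437.60 + 229.68 = 22664.67
Ad valorem component: 22664.67 × 7.8% = 1767.84
Specific component: 94 × 1.27 = 119.38
Import duty = 1767.84 + 119.38 = 1887.22
Buyer bears: origin terminal 312.31 + freight 7437.60 + insurance 229.68 + delivery 1553.95 + duty 1887.22 = 11420.76
Landed cost = invoice 14685.08 + 11420.76 = 26105.84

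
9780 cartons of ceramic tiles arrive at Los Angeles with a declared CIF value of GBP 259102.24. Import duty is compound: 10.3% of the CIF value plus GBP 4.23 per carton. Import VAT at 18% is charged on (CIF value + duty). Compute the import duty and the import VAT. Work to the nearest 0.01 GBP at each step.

Import duty: GBP 68056.93; import VAT: GBP 58888.65

Ad valorem component: 259102.24 × 10.3% = 26687.53
Specific component: 9780 × 4.23 = 41369.40
Import duty = 26687.53 + 41369.40 = 68056.93
VAT base = CIF + duty = 259102.24 + 68056.93 = 327159.17
Import VAT = 327159.17 × 18% = 58888.65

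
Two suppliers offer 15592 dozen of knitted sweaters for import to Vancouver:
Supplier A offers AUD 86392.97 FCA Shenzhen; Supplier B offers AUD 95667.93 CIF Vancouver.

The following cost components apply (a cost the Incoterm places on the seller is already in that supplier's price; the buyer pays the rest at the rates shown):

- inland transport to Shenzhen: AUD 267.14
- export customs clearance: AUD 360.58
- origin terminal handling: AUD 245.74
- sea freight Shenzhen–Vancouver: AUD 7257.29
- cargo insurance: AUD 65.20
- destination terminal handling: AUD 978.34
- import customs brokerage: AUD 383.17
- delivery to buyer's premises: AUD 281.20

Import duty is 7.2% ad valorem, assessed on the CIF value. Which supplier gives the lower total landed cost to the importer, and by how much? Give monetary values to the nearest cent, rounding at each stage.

Supplier A is cheaper by AUD 1829.61

Supplier A (FCA):
CIF value = FCA price + origin terminal + freight + insurance = 86392.97 + 245.74 + 7257.29 + 65.20 = 93961.20
Import duty = 93961.20 × 7.2% = 6765.21
Buyer bears (A): 245.74 + 7257.29 + 65.20 + 978.34 + 383.17 + 281.20 = 9210.94
Landed cost (A) = invoice 86392.97 + 9210.94 + duty 6765.21 = 102369.12
Supplier B (CIF):
The CIF price already equals the CIF value: 95667.93
Import duty = 95667.93 × 7.2% = 6888.09
Buyer bears (B): 978.34 + 383.17 + 281.20 = 1642.71
Landed cost (B) = invoice 95667.93 + 1642.71 + duty 6888.09 = 104198.73
Difference = |102369.12 − 104198.73| = 1829.61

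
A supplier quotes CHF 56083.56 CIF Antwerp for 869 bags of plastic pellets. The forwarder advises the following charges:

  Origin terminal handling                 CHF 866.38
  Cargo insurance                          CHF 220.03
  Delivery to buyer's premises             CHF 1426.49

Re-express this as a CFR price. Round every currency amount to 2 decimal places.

CFR price: CHF 55863.53

Not relevant to the conversion: origin terminal — on the seller under both CIF and CFR; already in the CIF price and stays in the CFR price. delivery — on the buyer under both terms; not part of either seller's price.
From CIF to CFR, the seller no longer bears: insurance.
CFR price = 56083.56 − 220.03 = 55863.53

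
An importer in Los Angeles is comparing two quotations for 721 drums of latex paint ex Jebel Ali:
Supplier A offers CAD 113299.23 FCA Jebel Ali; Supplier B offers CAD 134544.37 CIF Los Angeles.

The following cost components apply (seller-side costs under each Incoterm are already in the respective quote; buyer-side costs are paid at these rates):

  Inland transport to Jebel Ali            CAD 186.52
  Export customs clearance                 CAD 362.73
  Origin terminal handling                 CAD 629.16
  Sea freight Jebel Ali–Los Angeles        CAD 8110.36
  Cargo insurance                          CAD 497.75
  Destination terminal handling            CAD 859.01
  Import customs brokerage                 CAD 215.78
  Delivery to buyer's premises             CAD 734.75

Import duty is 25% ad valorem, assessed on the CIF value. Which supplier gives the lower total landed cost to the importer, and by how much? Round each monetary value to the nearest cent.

Supplier A (FCA):
CIF value = FCA price + origin terminal + freight + insurance = 113299.23 + 629.16 + 8110.36 + 497.75 = 122536.50
Import duty = 122536.50 × 25% = 30634.13
Buyer bears (A): 629.16 + 8110.36 + 497.75 + 859.01 + 215.78 + 734.75 = 11046.81
Landed cost (A) = invoice 113299.23 + 11046.81 + duty 30634.13 = 154980.17
Supplier B (CIF):
The CIF price already equals the CIF value: 134544.37
Import duty = 134544.37 × 25% = 33636.09
Buyer bears (B): 859.01 + 215.78 + 734.75 = 1809.54
Landed cost (B) = invoice 134544.37 + 1809.54 + duty 33636.09 = 169990.00
Difference = |154980.17 − 169990.00| = 15009.83

Supplier A is cheaper by CAD 15009.83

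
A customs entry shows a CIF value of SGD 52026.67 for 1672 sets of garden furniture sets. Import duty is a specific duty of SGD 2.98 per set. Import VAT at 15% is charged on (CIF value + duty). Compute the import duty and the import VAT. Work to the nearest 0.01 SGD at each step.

Import duty = 1672 × 2.98 = 4982.56
VAT base = CIF + duty = 52026.67 + 4982.56 = 57009.23
Import VAT = 57009.23 × 15% = 8551.38

Import duty: SGD 4982.56; import VAT: SGD 8551.38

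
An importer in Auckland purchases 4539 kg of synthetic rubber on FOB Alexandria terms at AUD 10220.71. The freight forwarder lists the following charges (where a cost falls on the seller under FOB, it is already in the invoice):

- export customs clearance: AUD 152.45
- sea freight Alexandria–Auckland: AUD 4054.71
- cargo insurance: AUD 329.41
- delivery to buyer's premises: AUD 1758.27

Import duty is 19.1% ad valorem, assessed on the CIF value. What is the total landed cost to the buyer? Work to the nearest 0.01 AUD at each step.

FOB: the seller bears costs until goods are on board at the origin port; the buyer bears freight, insurance and all costs thereafter.
Already in the invoice (seller's account under FOB): export clearance — exclude.
CIF value = FOB price + freight + insurance = 10220.71 + 4054.71 + 329.41 = 14604.83
Import duty = 14604.83 × 19.1% = 2789.52
Buyer bears: freight 4054.71 + insurance 329.41 + delivery 1758.27 + duty 2789.52 = 8931.91
Landed cost = invoice 10220.71 + 8931.91 = 19152.62

Total landed cost: AUD 19152.62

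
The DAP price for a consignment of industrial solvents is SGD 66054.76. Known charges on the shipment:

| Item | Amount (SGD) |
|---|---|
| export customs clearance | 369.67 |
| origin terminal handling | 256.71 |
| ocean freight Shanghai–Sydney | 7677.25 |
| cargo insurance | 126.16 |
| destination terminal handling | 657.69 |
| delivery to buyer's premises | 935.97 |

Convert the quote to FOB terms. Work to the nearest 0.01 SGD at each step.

FOB price: SGD 56657.69

Not relevant to the conversion: export clearance, origin terminal — on the seller under both DAP and FOB; already in the DAP price and stays in the FOB price.
From DAP to FOB, the seller no longer bears: freight, insurance, destination terminal, delivery.
FOB price = 66054.76 − 7677.25 − 126.16 − 657.69 − 935.97 = 56657.69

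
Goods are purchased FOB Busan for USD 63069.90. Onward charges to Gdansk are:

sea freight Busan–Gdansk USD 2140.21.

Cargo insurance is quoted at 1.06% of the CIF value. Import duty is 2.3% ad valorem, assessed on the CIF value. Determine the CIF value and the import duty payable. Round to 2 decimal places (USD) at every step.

CIF value: USD 65908.74; import duty: USD 1515.90

Let C be the CIF value. C = FOB price + freight + 1.06% × C
C − 1.06% × C = 63069.90 + 2140.21
0.9894 × C = 65210.11
C = 65210.11 / 0.9894 = 65908.74
Insurance premium = 1.06% × 65908.74 = 698.63
Import duty = 65908.74 × 2.3% = 1515.90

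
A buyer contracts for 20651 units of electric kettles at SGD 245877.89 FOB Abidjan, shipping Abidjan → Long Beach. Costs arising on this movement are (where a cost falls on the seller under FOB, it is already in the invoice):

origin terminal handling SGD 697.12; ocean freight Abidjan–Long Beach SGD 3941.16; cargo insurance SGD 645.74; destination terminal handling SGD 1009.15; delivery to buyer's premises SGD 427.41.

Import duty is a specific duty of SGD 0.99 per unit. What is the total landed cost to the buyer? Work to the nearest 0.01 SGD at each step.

FOB: the seller bears costs until goods are on board at the origin port; the buyer bears freight, insurance and all costs thereafter.
Already in the invoice (seller's account under FOB): origin terminal — exclude.
CIF value = FOB price + freight + insurance = 245877.89 + 3941.16 + 645.74 = 250464.79
Import duty = 20651 × 0.99 = 20444.49
Buyer bears: freight 3941.16 + insurance 645.74 + destination terminal 1009.15 + delivery 427.41 + duty 20444.49 = 26467.95
Landed cost = invoice 245877.89 + 26467.95 = 272345.84

Total landed cost: SGD 272345.84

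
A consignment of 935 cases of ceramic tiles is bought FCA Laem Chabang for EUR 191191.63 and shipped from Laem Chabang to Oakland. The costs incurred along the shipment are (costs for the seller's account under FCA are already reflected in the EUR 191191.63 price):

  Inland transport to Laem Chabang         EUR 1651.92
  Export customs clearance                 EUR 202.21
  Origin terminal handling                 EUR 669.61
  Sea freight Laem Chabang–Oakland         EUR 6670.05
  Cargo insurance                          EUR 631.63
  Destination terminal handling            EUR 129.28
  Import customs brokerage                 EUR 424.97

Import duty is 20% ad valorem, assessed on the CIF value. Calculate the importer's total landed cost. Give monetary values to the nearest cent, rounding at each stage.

Total landed cost: EUR 239549.75

FCA: the seller delivers export-cleared goods to the carrier; the buyer bears costs from that point.
Already in the invoice (seller's account under FCA): inland to port, export clearance — exclude.
CIF value = FCA price + origin terminal + freight + insurance = 191191.63 + 669.61 + 6670.05 + 631.63 = 199162.92
Import duty = 199162.92 × 20% = 39832.58
Buyer bears: origin terminal 669.61 + freight 6670.05 + insurance 631.63 + destination terminal 129.28 + brokerage 424.97 + duty 39832.58 = 48358.12
Landed cost = invoice 191191.63 + 48358.12 = 239549.75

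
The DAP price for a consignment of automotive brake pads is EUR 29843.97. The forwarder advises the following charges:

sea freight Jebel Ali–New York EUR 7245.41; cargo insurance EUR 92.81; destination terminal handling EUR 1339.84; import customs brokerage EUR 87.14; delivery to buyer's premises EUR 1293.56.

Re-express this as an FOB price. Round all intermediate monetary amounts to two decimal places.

FOB price: EUR 19872.35

Not relevant to the conversion: brokerage — on the buyer under both terms; not part of either seller's price.
From DAP to FOB, the seller no longer bears: freight, insurance, destination terminal, delivery.
FOB price = 29843.97 − 7245.41 − 92.81 − 1339.84 − 1293.56 = 19872.35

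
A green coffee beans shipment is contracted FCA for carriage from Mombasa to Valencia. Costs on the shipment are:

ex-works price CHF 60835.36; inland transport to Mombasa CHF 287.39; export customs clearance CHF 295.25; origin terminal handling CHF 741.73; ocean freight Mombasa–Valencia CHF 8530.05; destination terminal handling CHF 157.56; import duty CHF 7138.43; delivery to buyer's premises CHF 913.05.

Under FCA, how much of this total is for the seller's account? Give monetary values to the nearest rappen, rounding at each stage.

FCA: the seller delivers export-cleared goods to the carrier; the buyer bears costs from that point.
Seller's account: goods 60835.36 + inland to port 287.39 + export clearance 295.25 = 61418.00
Buyer's account: origin terminal 741.73 + freight 8530.05 + destination terminal 157.56 + duty 7138.43 + delivery 913.05 = 17480.82

Seller's account: CHF 61418.00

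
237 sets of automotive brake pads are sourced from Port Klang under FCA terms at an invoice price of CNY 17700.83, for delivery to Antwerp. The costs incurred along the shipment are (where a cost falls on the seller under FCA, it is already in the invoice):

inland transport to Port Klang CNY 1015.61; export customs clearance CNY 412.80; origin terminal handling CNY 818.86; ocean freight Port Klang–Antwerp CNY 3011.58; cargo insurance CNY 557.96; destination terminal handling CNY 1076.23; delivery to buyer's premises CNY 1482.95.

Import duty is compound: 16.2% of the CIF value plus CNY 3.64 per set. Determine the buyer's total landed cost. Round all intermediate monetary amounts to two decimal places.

Total landed cost: CNY 29089.55

FCA: the seller delivers export-cleared goods to the carrier; the buyer bears costs from that point.
Already in the invoice (seller's account under FCA): inland to port, export clearance — exclude.
CIF value = FCA price + origin terminal + freight + insurance = 17700.83 + 818.86 + 3011.58 + 557.96 = 22089.23
Ad valorem component: 22089.23 × 16.2% = 3578.46
Specific component: 237 × 3.64 = 862.68
Import duty = 3578.46 + 862.68 = 4441.14
Buyer bears: origin terminal 818.86 + freight 3011.58 + insurance 557.96 + destination terminal 1076.23 + delivery 1482.95 + duty 4441.14 = 11388.72
Landed cost = invoice 17700.83 + 11388.72 = 29089.55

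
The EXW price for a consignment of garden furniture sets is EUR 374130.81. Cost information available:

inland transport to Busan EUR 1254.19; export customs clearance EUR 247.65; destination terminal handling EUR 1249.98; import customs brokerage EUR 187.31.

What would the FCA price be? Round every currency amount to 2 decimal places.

Not relevant to the conversion: destination terminal, brokerage — on the buyer under both terms; not part of either seller's price.
From EXW to FCA, the seller additionally bears: inland to port, export clearance.
FCA price = 374130.81 + 1254.19 + 247.65 = 375632.65

FCA price: EUR 375632.65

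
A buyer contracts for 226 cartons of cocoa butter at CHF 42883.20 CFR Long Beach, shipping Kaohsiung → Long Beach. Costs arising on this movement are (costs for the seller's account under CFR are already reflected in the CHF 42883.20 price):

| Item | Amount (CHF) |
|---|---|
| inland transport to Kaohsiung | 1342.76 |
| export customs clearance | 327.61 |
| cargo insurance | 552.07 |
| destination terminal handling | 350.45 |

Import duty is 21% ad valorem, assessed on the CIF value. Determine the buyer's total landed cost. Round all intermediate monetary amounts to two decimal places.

CFR: the seller pays costs through ocean freight to the destination port, but not insurance.
Already in the invoice (seller's account under CFR): inland to port, export clearance — exclude.
CIF value = CFR price + insurance = 42883.20 + 552.07 = 43435.27
Import duty = 43435.27 × 21% = 9121.41
Buyer bears: insurance 552.07 + destination terminal 350.45 + duty 9121.41 = 10023.93
Landed cost = invoice 42883.20 + 10023.93 = 52907.13

Total landed cost: CHF 52907.13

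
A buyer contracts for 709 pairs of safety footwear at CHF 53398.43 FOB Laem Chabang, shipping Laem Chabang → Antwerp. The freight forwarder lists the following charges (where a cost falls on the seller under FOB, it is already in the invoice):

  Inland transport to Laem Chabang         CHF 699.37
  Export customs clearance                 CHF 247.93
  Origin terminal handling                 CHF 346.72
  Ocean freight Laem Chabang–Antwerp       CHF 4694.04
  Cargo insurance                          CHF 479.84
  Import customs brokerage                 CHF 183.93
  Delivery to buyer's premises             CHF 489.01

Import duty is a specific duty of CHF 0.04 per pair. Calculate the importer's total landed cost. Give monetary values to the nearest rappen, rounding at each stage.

FOB: the seller bears costs until goods are on board at the origin port; the buyer bears freight, insurance and all costs thereafter.
Already in the invoice (seller's account under FOB): inland to port, export clearance, origin terminal — exclude.
CIF value = FOB price + freight + insurance = 53398.43 + 4694.04 + 479.84 = 58572.31
Import duty = 709 × 0.04 = 28.36
Buyer bears: freight 4694.04 + insurance 479.84 + brokerage 183.93 + delivery 489.01 + duty 28.36 = 5875.18
Landed cost = invoice 53398.43 + 5875.18 = 59273.61

Total landed cost: CHF 59273.61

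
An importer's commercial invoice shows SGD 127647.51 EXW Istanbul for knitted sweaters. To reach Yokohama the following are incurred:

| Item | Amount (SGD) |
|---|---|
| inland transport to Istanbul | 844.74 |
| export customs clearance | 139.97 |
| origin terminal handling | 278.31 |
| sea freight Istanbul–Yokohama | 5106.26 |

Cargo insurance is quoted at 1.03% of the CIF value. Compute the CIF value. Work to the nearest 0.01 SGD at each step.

Let C be the CIF value. C = EXW price + pre-shipment costs + freight + 1.03% × C
C − 1.03% × C = 127647.51 + 844.74 + 139.97 + 278.31 + 5106.26
0.9897 × C = 134016.79
C = 134016.79 / 0.9897 = 135411.53
Insurance premium = 1.03% × 135411.53 = 1394.74

CIF value: SGD 135411.53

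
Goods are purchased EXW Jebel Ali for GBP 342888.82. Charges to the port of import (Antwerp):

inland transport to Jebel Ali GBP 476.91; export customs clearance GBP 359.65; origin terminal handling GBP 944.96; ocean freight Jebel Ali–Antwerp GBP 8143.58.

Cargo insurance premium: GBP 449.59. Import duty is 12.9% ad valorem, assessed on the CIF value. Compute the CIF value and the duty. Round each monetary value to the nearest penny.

CIF = EXW price + pre-shipment costs + freight + insurance
CIF = 342888.82 + 476.91 + 359.65 + 944.96 + 8143.58 + 449.59 = 353263.51
Import duty = 353263.51 × 12.9% = 45570.99

CIF value: GBP 353263.51; import duty: GBP 45570.99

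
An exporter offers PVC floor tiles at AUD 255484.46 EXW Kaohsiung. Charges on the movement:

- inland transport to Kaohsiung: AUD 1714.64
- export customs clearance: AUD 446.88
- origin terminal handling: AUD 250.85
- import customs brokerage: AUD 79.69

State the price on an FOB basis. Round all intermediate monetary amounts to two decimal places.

Not relevant to the conversion: brokerage — on the buyer under both terms; not part of either seller's price.
From EXW to FOB, the seller additionally bears: inland to port, export clearance, origin terminal.
FOB price = 255484.46 + 1714.64 + 446.88 + 250.85 = 257896.83

FOB price: AUD 257896.83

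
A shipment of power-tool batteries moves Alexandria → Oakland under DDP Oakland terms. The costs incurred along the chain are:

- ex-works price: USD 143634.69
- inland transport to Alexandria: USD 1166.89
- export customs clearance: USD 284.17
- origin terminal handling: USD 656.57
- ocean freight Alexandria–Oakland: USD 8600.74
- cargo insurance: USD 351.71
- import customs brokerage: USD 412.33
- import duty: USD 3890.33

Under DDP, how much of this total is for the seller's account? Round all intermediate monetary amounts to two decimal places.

Seller's account: USD 158997.43

DDP: the seller bears all costs including import duty.
Seller's account: goods 143634.69 + inland to port 1166.89 + export clearance 284.17 + origin terminal 656.57 + freight 8600.74 + insurance 351.71 + brokerage 412.33 + duty 3890.33 = 158997.43
Buyer's account: 0.00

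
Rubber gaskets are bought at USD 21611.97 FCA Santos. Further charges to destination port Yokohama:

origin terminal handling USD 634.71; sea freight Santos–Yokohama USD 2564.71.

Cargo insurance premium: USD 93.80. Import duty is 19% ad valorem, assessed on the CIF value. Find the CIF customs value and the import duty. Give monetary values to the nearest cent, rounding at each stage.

CIF = FCA price + pre-shipment costs + freight + insurance
CIF = 21611.97 + 634.71 + 2564.71 + 93.80 = 24905.19
Import duty = 24905.19 × 19% = 4731.99

CIF value: USD 24905.19; import duty: USD 4731.99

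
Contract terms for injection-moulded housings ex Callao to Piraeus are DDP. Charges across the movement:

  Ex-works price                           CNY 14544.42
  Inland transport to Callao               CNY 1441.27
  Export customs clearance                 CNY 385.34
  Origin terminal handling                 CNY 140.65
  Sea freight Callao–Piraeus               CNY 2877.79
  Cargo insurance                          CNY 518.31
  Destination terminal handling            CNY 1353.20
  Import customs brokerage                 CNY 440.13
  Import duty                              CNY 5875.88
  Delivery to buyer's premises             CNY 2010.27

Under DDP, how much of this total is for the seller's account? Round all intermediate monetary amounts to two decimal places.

Seller's account: CNY 29587.26

DDP: the seller bears all costs including import duty.
Seller's account: goods 14544.42 + inland to port 1441.27 + export clearance 385.34 + origin terminal 140.65 + freight 2877.79 + insurance 518.31 + destination terminal 1353.20 + brokerage 440.13 + duty 5875.88 + delivery 2010.27 = 29587.26
Buyer's account: 0.00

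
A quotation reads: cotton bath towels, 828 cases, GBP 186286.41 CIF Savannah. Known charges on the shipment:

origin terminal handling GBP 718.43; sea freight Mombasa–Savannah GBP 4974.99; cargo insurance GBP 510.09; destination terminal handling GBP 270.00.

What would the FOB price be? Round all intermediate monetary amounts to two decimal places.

Not relevant to the conversion: origin terminal — on the seller under both CIF and FOB; already in the CIF price and stays in the FOB price. destination terminal — on the buyer under both terms; not part of either seller's price.
From CIF to FOB, the seller no longer bears: freight, insurance.
FOB price = 186286.41 − 4974.99 − 510.09 = 180801.33

FOB price: GBP 180801.33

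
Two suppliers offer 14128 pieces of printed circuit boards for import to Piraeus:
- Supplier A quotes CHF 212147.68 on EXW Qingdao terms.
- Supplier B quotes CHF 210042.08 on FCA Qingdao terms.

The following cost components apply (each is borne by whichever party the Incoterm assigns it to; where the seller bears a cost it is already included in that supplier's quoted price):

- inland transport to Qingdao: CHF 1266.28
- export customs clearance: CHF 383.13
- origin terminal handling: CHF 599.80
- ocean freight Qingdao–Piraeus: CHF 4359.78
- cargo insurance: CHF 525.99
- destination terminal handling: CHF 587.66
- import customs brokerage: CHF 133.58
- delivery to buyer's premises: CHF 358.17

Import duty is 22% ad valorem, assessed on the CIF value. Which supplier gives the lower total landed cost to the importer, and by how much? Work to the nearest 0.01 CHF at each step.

Supplier B is cheaper by CHF 4581.12

Supplier A (EXW):
CIF value = EXW price + inland to port + export clearance + origin terminal + freight + insurance = 212147.68 + 1266.28 + 383.13 + 599.80 + 4359.78 + 525.99 = 219282.66
Import duty = 219282.66 × 22% = 48242.19
Buyer bears (A): 1266.28 + 383.13 + 599.80 + 4359.78 + 525.99 + 587.66 + 133.58 + 358.17 = 8214.39
Landed cost (A) = invoice 212147.68 + 8214.39 + duty 48242.19 = 268604.26
Supplier B (FCA):
CIF value = FCA price + origin terminal + freight + insurance = 210042.08 + 599.80 + 4359.78 + 525.99 = 215527.65
Import duty = 215527.65 × 22% = 47416.08
Buyer bears (B): 599.80 + 4359.78 + 525.99 + 587.66 + 133.58 + 358.17 = 6564.98
Landed cost (B) = invoice 210042.08 + 6564.98 + duty 47416.08 = 264023.14
Difference = |268604.26 − 264023.14| = 4581.12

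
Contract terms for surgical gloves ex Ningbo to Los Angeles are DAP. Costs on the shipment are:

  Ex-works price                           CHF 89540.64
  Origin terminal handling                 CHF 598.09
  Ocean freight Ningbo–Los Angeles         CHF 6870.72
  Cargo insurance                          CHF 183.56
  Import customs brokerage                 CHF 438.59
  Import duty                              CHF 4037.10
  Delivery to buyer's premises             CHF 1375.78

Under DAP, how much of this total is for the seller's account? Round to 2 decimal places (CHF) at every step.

DAP: the seller bears all costs to the named destination except import duty and clearance.
Seller's account: goods 89540.64 + origin terminal 598.09 + freight 6870.72 + insurance 183.56 + delivery 1375.78 = 98568.79
Buyer's account: brokerage 438.59 + duty 4037.10 = 4475.69

Seller's account: CHF 98568.79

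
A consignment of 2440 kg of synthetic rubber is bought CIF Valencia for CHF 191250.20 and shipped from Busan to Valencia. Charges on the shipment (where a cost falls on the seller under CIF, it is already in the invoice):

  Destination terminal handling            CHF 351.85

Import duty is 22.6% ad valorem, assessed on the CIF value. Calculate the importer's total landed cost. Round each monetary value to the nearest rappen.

CIF: the seller pays costs through ocean freight and marine insurance to the destination port.
The CIF price already equals the CIF value: 191250.20
Import duty = 191250.20 × 22.6% = 43222.55
Buyer bears: destination terminal 351.85 + duty 43222.55 = 43574.40
Landed cost = invoice 191250.20 + 43574.40 = 234824.60

Total landed cost: CHF 234824.60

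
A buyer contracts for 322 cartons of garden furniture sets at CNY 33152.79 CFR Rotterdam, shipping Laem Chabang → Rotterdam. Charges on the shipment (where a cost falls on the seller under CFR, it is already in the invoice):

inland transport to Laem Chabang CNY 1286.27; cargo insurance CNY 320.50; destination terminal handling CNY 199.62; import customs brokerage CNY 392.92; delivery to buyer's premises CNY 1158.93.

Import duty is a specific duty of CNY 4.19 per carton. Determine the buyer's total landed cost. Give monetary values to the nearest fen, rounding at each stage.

CFR: the seller pays costs through ocean freight to the destination port, but not insurance.
Already in the invoice (seller's account under CFR): inland to port — exclude.
CIF value = CFR price + insurance = 33152.79 + 320.50 = 33473.29
Import duty = 322 × 4.19 = 1349.18
Buyer bears: insurance 320.50 + destination terminal 199.62 + brokerage 392.92 + delivery 1158.93 + duty 1349.18 = 3421.15
Landed cost = invoice 33152.79 + 3421.15 = 36573.94

Total landed cost: CNY 36573.94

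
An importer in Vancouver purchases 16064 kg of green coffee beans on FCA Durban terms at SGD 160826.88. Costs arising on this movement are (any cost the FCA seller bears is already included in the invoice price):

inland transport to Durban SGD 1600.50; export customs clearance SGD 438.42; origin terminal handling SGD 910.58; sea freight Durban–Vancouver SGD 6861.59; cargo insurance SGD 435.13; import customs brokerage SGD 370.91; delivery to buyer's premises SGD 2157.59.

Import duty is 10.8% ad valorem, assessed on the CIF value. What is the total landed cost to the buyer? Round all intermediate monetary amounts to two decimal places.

FCA: the seller delivers export-cleared goods to the carrier; the buyer bears costs from that point.
Already in the invoice (seller's account under FCA): inland to port, export clearance — exclude.
CIF value = FCA price + origin terminal + freight + insurance = 160826.88 + 910.58 + 6861.59 + 435.13 = 169034.18
Import duty = 169034.18 × 10.8% = 18255.69
Buyer bears: origin terminal 910.58 + freight 6861.59 + insurance 435.13 + brokerage 370.91 + delivery 2157.59 + duty 18255.69 = 28991.49
Landed cost = invoice 160826.88 + 28991.49 = 189818.37

Total landed cost: SGD 189818.37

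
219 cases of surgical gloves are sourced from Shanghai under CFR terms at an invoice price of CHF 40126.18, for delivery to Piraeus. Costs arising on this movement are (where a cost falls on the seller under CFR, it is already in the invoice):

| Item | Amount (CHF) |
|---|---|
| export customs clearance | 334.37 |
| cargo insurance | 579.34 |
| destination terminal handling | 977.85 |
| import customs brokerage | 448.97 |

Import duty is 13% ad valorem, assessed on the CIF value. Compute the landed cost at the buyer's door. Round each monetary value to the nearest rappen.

Total landed cost: CHF 47424.06

CFR: the seller pays costs through ocean freight to the destination port, but not insurance.
Already in the invoice (seller's account under CFR): export clearance — exclude.
CIF value = CFR price + insurance = 40126.18 + 579.34 = 40705.52
Import duty = 40705.52 × 13% = 5291.72
Buyer bears: insurance 579.34 + destination terminal 977.85 + brokerage 448.97 + duty 5291.72 = 7297.88
Landed cost = invoice 40126.18 + 7297.88 = 47424.06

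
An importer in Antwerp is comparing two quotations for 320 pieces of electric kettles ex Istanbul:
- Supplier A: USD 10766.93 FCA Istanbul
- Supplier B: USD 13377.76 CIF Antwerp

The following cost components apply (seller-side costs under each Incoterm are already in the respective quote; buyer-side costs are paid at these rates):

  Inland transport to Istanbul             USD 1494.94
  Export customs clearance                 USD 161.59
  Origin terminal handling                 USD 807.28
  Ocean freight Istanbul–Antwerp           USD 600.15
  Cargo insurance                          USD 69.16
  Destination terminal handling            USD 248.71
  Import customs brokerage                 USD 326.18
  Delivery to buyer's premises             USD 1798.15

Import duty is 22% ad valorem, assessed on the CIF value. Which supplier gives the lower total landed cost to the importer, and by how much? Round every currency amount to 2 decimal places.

Supplier A (FCA):
CIF value = FCA price + origin terminal + freight + insurance = 10766.93 + 807.28 + 600.15 + 69.16 = 12243.52
Import duty = 12243.52 × 22% = 2693.57
Buyer bears (A): 807.28 + 600.15 + 69.16 + 248.71 + 326.18 + 1798.15 = 3849.63
Landed cost (A) = invoice 10766.93 + 3849.63 + duty 2693.57 = 17310.13
Supplier B (CIF):
The CIF price already equals the CIF value: 13377.76
Import duty = 13377.76 × 22% = 2943.11
Buyer bears (B): 248.71 + 326.18 + 1798.15 = 2373.04
Landed cost (B) = invoice 13377.76 + 2373.04 + duty 2943.11 = 18693.91
Difference = |17310.13 − 18693.91| = 1383.78

Supplier A is cheaper by USD 1383.78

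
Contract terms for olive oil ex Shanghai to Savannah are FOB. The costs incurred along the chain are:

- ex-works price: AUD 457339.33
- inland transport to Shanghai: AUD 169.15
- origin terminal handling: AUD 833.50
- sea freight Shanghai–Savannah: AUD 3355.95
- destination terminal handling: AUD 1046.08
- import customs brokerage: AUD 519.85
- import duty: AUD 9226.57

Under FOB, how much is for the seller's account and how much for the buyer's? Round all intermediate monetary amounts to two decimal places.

FOB: the seller bears costs until goods are on board at the origin port; the buyer bears freight, insurance and all costs thereafter.
Seller's account: goods 457339.33 + inland to port 169.15 + origin terminal 833.50 = 458341.98
Buyer's account: freight 3355.95 + destination terminal 1046.08 + brokerage 519.85 + duty 9226.57 = 14148.45

Seller: AUD 458341.98; buyer: AUD 14148.45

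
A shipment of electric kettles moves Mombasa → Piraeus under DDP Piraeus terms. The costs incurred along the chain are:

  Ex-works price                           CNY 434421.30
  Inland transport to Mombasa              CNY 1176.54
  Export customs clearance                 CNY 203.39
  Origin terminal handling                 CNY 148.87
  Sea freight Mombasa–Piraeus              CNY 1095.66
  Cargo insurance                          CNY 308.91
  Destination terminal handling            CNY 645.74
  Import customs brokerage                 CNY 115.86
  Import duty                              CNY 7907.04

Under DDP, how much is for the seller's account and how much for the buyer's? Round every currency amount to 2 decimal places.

Seller: CNY 446023.31; buyer: CNY 0.00

DDP: the seller bears all costs including import duty.
Seller's account: goods 434421.30 + inland to port 1176.54 + export clearance 203.39 + origin terminal 148.87 + freight 1095.66 + insurance 308.91 + destination terminal 645.74 + brokerage 115.86 + duty 7907.04 = 446023.31
Buyer's account: 0.00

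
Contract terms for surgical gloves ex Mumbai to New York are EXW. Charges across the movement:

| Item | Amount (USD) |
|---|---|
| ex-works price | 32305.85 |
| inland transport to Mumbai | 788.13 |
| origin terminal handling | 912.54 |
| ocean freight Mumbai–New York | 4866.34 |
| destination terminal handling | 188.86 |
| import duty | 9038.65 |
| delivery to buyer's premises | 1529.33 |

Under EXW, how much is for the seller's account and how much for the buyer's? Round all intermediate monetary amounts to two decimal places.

Seller: USD 32305.85; buyer: USD 17323.85

EXW: the seller makes goods available at their premises; the buyer bears all onward costs.
Seller's account: goods 32305.85 = 32305.85
Buyer's account: inland to port 788.13 + origin terminal 912.54 + freight 4866.34 + destination terminal 188.86 + duty 9038.65 + delivery 1529.33 = 17323.85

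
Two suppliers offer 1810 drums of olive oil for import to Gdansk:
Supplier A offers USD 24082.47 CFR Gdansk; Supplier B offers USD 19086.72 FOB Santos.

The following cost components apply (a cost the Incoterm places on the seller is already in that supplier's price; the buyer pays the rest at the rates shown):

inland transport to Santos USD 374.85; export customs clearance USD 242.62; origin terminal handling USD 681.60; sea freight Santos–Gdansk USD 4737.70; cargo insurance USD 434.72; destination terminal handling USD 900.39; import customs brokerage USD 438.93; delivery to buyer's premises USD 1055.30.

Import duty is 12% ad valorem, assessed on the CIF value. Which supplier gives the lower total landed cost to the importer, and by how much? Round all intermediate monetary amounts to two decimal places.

Supplier A (CFR):
CIF value = CFR price + insurance = 24082.47 + 434.72 = 24517.19
Import duty = 24517.19 × 12% = 2942.06
Buyer bears (A): 434.72 + 900.39 + 438.93 + 1055.30 = 2829.34
Landed cost (A) = invoice 24082.47 + 2829.34 + duty 2942.06 = 29853.87
Supplier B (FOB):
CIF value = FOB price + freight + insurance = 19086.72 + 4737.70 + 434.72 = 24259.14
Import duty = 24259.14 × 12% = 2911.10
Buyer bears (B): 4737.70 + 434.72 + 900.39 + 438.93 + 1055.30 = 7567.04
Landed cost (B) = invoice 19086.72 + 7567.04 + duty 2911.10 = 29564.86
Difference = |29853.87 − 29564.86| = 289.01

Supplier B is cheaper by USD 289.01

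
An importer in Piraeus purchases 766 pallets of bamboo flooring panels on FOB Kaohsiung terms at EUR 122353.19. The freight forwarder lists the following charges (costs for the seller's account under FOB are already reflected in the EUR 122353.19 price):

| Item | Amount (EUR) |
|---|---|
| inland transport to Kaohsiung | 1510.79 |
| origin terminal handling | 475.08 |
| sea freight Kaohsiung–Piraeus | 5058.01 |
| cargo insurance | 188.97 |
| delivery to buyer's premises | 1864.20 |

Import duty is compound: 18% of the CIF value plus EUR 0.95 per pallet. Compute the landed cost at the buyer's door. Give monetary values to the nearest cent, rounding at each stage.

Total landed cost: EUR 153160.10

FOB: the seller bears costs until goods are on board at the origin port; the buyer bears freight, insurance and all costs thereafter.
Already in the invoice (seller's account under FOB): inland to port, origin terminal — exclude.
CIF value = FOB price + freight + insurance = 122353.19 + 5058.01 + 188.97 = 127600.17
Ad valorem component: 127600.17 × 18% = 22968.03
Specific component: 766 × 0.95 = 727.70
Import duty = 22968.03 + 727.70 = 23695.73
Buyer bears: freight 5058.01 + insurance 188.97 + delivery 1864.20 + duty 23695.73 = 30806.91
Landed cost = invoice 122353.19 + 30806.91 = 153160.10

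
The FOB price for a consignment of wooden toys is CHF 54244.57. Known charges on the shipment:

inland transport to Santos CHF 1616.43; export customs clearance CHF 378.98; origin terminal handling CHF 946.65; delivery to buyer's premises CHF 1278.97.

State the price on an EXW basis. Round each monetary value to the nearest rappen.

EXW price: CHF 51302.51

Not relevant to the conversion: delivery — on the buyer under both terms; not part of either seller's price.
From FOB to EXW, the seller no longer bears: inland to port, export clearance, origin terminal.
EXW price = 54244.57 − 1616.43 − 378.98 − 946.65 = 51302.51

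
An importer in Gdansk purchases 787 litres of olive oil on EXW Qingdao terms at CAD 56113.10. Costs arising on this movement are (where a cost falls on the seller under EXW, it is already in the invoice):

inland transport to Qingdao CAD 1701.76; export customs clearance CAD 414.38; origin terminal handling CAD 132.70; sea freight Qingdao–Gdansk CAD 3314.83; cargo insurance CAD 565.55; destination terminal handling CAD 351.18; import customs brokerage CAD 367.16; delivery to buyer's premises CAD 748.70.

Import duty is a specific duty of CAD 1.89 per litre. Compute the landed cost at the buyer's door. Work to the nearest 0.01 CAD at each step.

EXW: the seller makes goods available at their premises; the buyer bears all onward costs.
CIF value = EXW price + inland to port + export clearance + origin terminal + freight + insurance = 56113.10 + 1701.76 + 414.38 + 132.70 + 3314.83 + 565.55 = 62242.32
Import duty = 787 × 1.89 = 1487.43
Buyer bears: inland to port 1701.76 + export clearance 414.38 + origin terminal 132.70 + freight 3314.83 + insurance 565.55 + destination terminal 351.18 + brokerage 367.16 + delivery 748.70 + duty 1487.43 = 9083.69
Landed cost = invoice 56113.10 + 9083.69 = 65196.79

Total landed cost: CAD 65196.79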